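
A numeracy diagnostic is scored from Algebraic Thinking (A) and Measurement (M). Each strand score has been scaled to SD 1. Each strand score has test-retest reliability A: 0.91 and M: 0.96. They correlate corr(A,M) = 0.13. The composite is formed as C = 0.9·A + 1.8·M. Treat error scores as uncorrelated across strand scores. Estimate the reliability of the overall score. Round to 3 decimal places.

Var(C) = 0.9² + 1.8² + 2·[1.62·0.13] = 4.05 + 0.4212 = 4.4712.
Because errors are independent across components, Cov(Tᵢ,Tⱼ) = Cov(Xᵢ,Xⱼ); the off-diagonal part of the true-score variance is the same as above.
True-score variance = [0.9²·0.91 + 1.8²·0.96] + 0.4212 = 3.8475 + 0.4212 = 4.2687.
Reliability = 4.2687 / 4.4712 = 0.955.

0.955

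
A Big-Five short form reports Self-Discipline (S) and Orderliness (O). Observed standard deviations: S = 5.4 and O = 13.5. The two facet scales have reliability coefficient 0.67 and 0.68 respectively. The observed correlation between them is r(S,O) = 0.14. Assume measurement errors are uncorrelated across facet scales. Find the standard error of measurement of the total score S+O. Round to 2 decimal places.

Var(total) = 211.41 + 20.412 = 231.822.
True-score variance = 143.467 + 20.412 = 163.879, so reliability = 0.7069.
Error variance = 231.822 − 163.879 = 67.9428; SEM = √67.9428 = 8.24.

8.24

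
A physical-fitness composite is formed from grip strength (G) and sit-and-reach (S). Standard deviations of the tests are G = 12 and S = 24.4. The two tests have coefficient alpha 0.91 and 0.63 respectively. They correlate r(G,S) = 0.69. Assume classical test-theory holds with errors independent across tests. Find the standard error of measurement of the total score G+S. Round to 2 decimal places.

Var(total) = 739.36 + 404.064 = 1143.42.
True-score variance = 506.117 + 404.064 = 910.181, so reliability = 0.7960.
Error variance = 1143.42 − 910.181 = 233.243; SEM = √233.243 = 15.27.

15.27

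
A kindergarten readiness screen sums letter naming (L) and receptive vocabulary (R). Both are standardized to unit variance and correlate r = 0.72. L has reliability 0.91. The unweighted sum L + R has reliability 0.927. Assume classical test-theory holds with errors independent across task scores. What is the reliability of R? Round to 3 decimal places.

Var(L+R) = 2 + 2·0.72 = 3.440.
True-score variance = ρ_L + ρ_R + 2·0.72, so 0.927 = (0.91 + ρ_R + 1.44) / 3.440.
ρ_R = 0.927·3.440 − 0.91 − 1.44 = 0.839.

0.839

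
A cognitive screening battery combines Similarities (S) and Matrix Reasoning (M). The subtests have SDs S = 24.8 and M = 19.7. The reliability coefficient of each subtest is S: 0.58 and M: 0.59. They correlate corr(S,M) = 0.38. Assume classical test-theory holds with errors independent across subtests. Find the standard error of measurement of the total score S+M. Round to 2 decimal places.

20.43

Var(total) = 1003.13 + 371.306 = 1374.44.
True-score variance = 585.696 + 371.306 = 957.002, so reliability = 0.6963.
Error variance = 1374.44 − 957.002 = 417.434; SEM = √417.434 = 20.43.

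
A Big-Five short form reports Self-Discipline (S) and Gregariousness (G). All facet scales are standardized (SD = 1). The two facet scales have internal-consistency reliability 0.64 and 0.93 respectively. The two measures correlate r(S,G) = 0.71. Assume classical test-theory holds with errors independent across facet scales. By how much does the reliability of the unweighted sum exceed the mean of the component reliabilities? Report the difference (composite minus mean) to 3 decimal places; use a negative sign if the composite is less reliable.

Var(sum) = 2 + 1.42 = 3.42; true-score variance = 1.57 + 1.42 = 2.99; composite reliability = 0.8743.
Mean component reliability = 0.7850.
Difference = 0.8743 − 0.7850 = 0.089.

0.089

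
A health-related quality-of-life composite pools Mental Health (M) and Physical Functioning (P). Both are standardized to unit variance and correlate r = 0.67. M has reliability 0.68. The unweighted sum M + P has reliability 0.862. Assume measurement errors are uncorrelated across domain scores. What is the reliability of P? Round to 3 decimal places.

0.859

Var(M+P) = 2 + 2·0.67 = 3.340.
True-score variance = ρ_M + ρ_P + 2·0.67, so 0.862 = (0.68 + ρ_P + 1.34) / 3.340.
ρ_P = 0.862·3.340 − 0.68 − 1.34 = 0.859.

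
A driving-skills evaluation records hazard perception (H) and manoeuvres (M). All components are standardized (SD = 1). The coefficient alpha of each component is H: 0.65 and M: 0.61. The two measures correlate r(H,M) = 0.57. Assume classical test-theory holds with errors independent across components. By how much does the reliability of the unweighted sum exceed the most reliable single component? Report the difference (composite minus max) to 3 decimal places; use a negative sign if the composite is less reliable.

0.114

Var(sum) = 2 + 1.14 = 3.14; true-score variance = 1.26 + 1.14 = 2.4; composite reliability = 0.7643.
Max component reliability = 0.6500.
Difference = 0.7643 − 0.6500 = 0.114.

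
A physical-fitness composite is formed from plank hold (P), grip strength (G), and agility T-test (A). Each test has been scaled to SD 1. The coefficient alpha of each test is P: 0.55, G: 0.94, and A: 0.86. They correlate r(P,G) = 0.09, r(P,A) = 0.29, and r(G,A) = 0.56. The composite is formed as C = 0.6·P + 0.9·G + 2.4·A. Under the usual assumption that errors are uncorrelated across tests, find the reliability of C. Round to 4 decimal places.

0.9011

Var(C) = 0.6² + 0.9² + 2.4² + 2·[0.54·0.09 + 1.44·0.29 + 2.16·0.56] = 6.93 + 3.3516 = 10.2816.
Because errors are independent across components, Cov(Tᵢ,Tⱼ) = Cov(Xᵢ,Xⱼ); the off-diagonal part of the true-score variance is the same as above.
True-score variance = [0.6²·0.55 + 0.9²·0.94 + 2.4²·0.86] + 3.3516 = 5.913 + 3.3516 = 9.2646.
Reliability = 9.2646 / 10.2816 = 0.9011.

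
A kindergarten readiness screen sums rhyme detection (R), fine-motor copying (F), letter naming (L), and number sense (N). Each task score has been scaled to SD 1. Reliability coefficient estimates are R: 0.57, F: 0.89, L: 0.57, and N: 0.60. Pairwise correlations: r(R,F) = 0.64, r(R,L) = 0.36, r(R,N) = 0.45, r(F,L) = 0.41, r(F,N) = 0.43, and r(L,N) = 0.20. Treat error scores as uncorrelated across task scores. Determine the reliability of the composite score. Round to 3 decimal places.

Var(R+F+L+N) = 4 + 2·[0.64 + 0.36 + 0.45 + 0.41 + 0.43 + 0.20] = 4 + 4.98 = 8.98.
Because errors are independent across components, Cov(Tᵢ,Tⱼ) = Cov(Xᵢ,Xⱼ); the off-diagonal part of the true-score variance is the same as above.
True-score variance = [0.57 + 0.89 + 0.57 + 0.60] + 4.98 = 2.63 + 4.98 = 7.61.
Reliability = 7.61 / 8.98 = 0.847.

0.847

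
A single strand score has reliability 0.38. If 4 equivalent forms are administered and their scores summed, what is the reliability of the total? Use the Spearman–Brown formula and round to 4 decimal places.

ρ_k = kρ / (1 + (k−1)ρ) = 4·0.38 / (1 + 3·0.38) = 1.520 / 2.140 = 0.7103.

0.7103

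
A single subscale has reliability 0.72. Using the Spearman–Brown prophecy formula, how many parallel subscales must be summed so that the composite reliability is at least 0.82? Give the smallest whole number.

k ≥ ρ*(1−ρ₁)/(ρ₁(1−ρ*)) = 0.82·0.28 / (0.72·0.18) = 1.772.
Smallest integer k = 2.

2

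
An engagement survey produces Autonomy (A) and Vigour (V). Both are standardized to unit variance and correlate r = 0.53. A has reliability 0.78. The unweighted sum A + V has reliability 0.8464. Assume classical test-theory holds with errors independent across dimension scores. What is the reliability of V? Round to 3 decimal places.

Var(A+V) = 2 + 2·0.53 = 3.060.
True-score variance = ρ_A + ρ_V + 2·0.53, so 0.8464 = (0.78 + ρ_V + 1.06) / 3.060.
ρ_V = 0.8464·3.060 − 0.78 − 1.06 = 0.750.

0.750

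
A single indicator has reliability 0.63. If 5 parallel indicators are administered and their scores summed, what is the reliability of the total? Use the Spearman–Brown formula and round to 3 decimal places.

ρ_k = kρ / (1 + (k−1)ρ) = 5·0.63 / (1 + 4·0.63) = 3.150 / 3.520 = 0.895.

0.895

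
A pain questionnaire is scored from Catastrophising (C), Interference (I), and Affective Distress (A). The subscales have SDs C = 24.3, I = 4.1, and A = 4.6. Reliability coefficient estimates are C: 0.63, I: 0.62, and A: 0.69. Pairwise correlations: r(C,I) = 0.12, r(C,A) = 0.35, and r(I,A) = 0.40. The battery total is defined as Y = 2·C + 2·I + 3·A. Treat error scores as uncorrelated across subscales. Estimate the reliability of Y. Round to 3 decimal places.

0.707

Var(Y) = 2²·24.3² + 2²·4.1² + 3²·4.6² + 2·[4·24.3·4.1·0.12 + 6·24.3·4.6·0.35 + 6·4.1·4.6·0.40] = 2619.64 + 655.649 = 3275.29.
Because errors are independent across components, Cov(Tᵢ,Tⱼ) = Cov(Xᵢ,Xⱼ); the off-diagonal part of the true-score variance is the same as above.
True-score variance = [2²·24.3²·0.63 + 2²·4.1²·0.62 + 3²·4.6²·0.69] + 655.649 = 1661.13 + 655.649 = 2316.78.
Reliability = 2316.78 / 3275.29 = 0.707.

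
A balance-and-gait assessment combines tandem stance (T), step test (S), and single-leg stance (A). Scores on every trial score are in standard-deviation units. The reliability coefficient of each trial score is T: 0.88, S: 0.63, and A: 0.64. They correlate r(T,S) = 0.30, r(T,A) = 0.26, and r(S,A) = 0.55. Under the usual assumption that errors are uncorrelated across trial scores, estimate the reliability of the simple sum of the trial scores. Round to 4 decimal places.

0.8372

Var(T+S+A) = 3 + 2·[0.30 + 0.26 + 0.55] = 3 + 2.22 = 5.22.
Under uncorrelated errors the observed covariances equal the true-score covariances, so only the own-variance terms attenuate.
True-score variance = [0.88 + 0.63 + 0.64] + 2.22 = 2.15 + 2.22 = 4.37.
Reliability = 4.37 / 5.22 = 0.8372.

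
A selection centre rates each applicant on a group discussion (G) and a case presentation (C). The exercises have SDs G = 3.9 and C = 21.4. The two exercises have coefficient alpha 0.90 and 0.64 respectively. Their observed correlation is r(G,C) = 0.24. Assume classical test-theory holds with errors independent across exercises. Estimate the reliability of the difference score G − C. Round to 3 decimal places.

0.616

Var(G−C) = 3.9² + 21.4² − 2·3.9·21.4·0.24 = 473.17 − 40.0608 = 433.109.
Under uncorrelated errors the observed covariances equal the true-score covariances, so only the own-variance terms attenuate.
True-score variance = [3.9²·0.90 + 21.4²·0.64] − 40.0608 = 306.783 − 40.0608 = 266.723.
Reliability = 266.723 / 433.109 = 0.616.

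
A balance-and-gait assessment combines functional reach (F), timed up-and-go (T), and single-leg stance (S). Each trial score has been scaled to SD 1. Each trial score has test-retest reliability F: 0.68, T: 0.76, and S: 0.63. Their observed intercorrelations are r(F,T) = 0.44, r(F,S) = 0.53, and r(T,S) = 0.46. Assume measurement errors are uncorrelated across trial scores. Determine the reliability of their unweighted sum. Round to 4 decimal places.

Var(F+T+S) = 3 + 2·[0.44 + 0.53 + 0.46] = 3 + 2.86 = 5.86.
Because errors are independent across components, Cov(Tᵢ,Tⱼ) = Cov(Xᵢ,Xⱼ); the off-diagonal part of the true-score variance is the same as above.
True-score variance = [0.68 + 0.76 + 0.63] + 2.86 = 2.07 + 2.86 = 4.93.
Reliability = 4.93 / 5.86 = 0.8413.

0.8413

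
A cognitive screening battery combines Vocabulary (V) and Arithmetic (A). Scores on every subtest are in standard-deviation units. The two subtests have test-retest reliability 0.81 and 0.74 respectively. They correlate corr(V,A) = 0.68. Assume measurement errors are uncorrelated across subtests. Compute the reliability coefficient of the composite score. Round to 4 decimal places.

0.8661

Var(V+A) = 2 + 2·[0.68] = 2 + 1.36 = 3.36.
Because errors are independent across components, Cov(Tᵢ,Tⱼ) = Cov(Xᵢ,Xⱼ); the off-diagonal part of the true-score variance is the same as above.
True-score variance = [0.81 + 0.74] + 1.36 = 1.55 + 1.36 = 2.91.
Reliability = 2.91 / 3.36 = 0.8661.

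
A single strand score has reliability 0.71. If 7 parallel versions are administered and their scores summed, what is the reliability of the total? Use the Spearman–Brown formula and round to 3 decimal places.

0.945

ρ_k = kρ / (1 + (k−1)ρ) = 7·0.71 / (1 + 6·0.71) = 4.970 / 5.260 = 0.945.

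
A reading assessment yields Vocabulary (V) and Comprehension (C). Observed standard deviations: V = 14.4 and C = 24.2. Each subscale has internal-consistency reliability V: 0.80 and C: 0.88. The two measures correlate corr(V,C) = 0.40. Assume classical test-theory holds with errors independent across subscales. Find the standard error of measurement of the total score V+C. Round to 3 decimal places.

Var(total) = 793 + 278.784 = 1071.78.
True-score variance = 681.251 + 278.784 = 960.035, so reliability = 0.8957.
Error variance = 1071.78 − 960.035 = 111.749; SEM = √111.749 = 10.571.

10.571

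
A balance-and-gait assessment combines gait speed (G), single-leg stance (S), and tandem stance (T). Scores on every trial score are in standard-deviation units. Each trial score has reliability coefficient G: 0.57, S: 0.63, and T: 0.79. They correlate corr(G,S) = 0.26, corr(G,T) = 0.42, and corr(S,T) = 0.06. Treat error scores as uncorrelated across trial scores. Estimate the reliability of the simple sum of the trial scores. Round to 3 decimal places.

Var(G+S+T) = 3 + 2·[0.26 + 0.42 + 0.06] = 3 + 1.48 = 4.48.
With uncorrelated errors the cross-covariances are all true-score covariance, so they carry over unchanged; only the diagonal terms shrink to ρᵢσᵢ².
True-score variance = [0.57 + 0.63 + 0.79] + 1.48 = 1.99 + 1.48 = 3.47.
Reliability = 3.47 / 4.48 = 0.775.

0.775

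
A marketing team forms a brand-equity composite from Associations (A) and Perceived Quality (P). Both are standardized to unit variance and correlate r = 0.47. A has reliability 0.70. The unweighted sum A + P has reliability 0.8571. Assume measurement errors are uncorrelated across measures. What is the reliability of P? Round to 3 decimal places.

0.880

Var(A+P) = 2 + 2·0.47 = 2.940.
True-score variance = ρ_A + ρ_P + 2·0.47, so 0.8571 = (0.70 + ρ_P + 0.94) / 2.940.
ρ_P = 0.8571·2.940 − 0.70 − 0.94 = 0.880.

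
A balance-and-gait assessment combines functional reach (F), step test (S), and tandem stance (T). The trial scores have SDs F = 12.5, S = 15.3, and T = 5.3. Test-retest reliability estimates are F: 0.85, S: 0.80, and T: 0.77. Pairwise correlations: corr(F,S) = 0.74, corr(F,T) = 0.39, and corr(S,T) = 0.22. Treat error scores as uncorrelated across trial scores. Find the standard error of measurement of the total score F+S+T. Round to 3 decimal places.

Var(total) = 418.43 + 370.405 = 788.835.
True-score variance = 341.714 + 370.405 = 712.118, so reliability = 0.9027.
Error variance = 788.835 − 712.118 = 76.7162; SEM = √76.7162 = 8.759.

8.759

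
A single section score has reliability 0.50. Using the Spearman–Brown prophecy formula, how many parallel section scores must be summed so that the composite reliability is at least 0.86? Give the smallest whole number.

k ≥ ρ*(1−ρ₁)/(ρ₁(1−ρ*)) = 0.86·0.50 / (0.50·0.14) = 6.143.
Smallest integer k = 7.

7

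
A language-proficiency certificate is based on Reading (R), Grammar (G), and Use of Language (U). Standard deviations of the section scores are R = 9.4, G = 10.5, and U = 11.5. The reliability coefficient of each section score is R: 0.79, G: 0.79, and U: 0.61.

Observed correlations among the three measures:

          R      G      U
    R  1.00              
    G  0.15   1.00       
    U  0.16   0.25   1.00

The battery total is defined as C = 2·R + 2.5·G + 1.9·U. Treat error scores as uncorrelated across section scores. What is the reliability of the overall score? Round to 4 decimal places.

0.8058

Var(C) = 2²·9.4² + 2.5²·10.5² + 1.9²·11.5² + 2·[5·9.4·10.5·0.15 + 3.8·9.4·11.5·0.16 + 4.75·10.5·11.5·0.25] = 1519.92 + 566.281 = 2086.21.
Because errors are independent across components, Cov(Tᵢ,Tⱼ) = Cov(Xᵢ,Xⱼ); the off-diagonal part of the true-score variance is the same as above.
True-score variance = [2²·9.4²·0.79 + 2.5²·10.5²·0.79 + 1.9²·11.5²·0.61] + 566.281 = 1114.8 + 566.281 = 1681.09.
Reliability = 1681.09 / 2086.21 = 0.8058.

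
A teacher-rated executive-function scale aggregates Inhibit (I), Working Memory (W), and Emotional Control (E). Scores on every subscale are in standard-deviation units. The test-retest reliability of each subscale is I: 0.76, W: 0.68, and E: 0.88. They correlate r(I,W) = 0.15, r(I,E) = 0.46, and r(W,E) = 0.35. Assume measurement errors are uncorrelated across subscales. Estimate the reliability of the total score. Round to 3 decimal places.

0.862

Var(I+W+E) = 3 + 2·[0.15 + 0.46 + 0.35] = 3 + 1.92 = 4.92.
Under uncorrelated errors the observed covariances equal the true-score covariances, so only the own-variance terms attenuate.
True-score variance = [0.76 + 0.68 + 0.88] + 1.92 = 2.32 + 1.92 = 4.24.
Reliability = 4.24 / 4.92 = 0.862.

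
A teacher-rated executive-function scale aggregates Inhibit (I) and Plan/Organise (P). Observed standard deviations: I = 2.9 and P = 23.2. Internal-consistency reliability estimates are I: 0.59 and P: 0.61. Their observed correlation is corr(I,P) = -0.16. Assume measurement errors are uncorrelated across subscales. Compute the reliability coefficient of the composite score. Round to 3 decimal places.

0.594

Var(I+P) = 2.9² + 23.2² + 2·[2.9·23.2·(-0.16)] = 546.65 − 21.5296 = 525.12.
Because errors are independent across components, Cov(Tᵢ,Tⱼ) = Cov(Xᵢ,Xⱼ); the off-diagonal part of the true-score variance is the same as above.
True-score variance = [2.9²·0.59 + 23.2²·0.61] − 21.5296 = 333.288 − 21.5296 = 311.759.
Reliability = 311.759 / 525.12 = 0.594.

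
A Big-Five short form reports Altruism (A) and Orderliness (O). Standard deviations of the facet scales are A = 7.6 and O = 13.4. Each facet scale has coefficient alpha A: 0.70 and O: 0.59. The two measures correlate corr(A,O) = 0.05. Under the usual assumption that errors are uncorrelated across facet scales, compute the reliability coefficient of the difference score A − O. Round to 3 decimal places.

Var(A−O) = 7.6² + 13.4² − 2·7.6·13.4·0.05 = 237.32 − 10.184 = 227.136.
Under uncorrelated errors the observed covariances equal the true-score covariances, so only the own-variance terms attenuate.
True-score variance = [7.6²·0.70 + 13.4²·0.59] − 10.184 = 146.372 − 10.184 = 136.188.
Reliability = 136.188 / 227.136 = 0.600.

0.600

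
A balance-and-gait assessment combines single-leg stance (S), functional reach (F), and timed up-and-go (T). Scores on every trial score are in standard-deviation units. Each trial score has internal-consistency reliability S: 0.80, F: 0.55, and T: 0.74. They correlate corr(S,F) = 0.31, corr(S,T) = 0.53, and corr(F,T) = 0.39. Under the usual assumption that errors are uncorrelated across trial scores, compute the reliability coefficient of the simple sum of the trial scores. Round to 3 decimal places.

0.833

Var(S+F+T) = 3 + 2·[0.31 + 0.53 + 0.39] = 3 + 2.46 = 5.46.
Because errors are independent across components, Cov(Tᵢ,Tⱼ) = Cov(Xᵢ,Xⱼ); the off-diagonal part of the true-score variance is the same as above.
True-score variance = [0.80 + 0.55 + 0.74] + 2.46 = 2.09 + 2.46 = 4.55.
Reliability = 4.55 / 5.46 = 0.833.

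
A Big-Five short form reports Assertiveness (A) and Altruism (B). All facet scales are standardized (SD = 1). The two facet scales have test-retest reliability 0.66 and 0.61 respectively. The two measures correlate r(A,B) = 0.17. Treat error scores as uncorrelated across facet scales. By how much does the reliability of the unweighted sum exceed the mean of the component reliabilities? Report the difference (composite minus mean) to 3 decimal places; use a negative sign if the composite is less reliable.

Var(sum) = 2 + 0.34 = 2.34; true-score variance = 1.27 + 0.34 = 1.61; composite reliability = 0.6880.
Mean component reliability = 0.6350.
Difference = 0.6880 − 0.6350 = 0.053.

0.053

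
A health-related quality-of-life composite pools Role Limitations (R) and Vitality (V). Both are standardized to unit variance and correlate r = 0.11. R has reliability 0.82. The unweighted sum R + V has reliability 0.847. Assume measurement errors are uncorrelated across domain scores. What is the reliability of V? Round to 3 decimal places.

0.840

Var(R+V) = 2 + 2·0.11 = 2.220.
True-score variance = ρ_R + ρ_V + 2·0.11, so 0.847 = (0.82 + ρ_V + 0.22) / 2.220.
ρ_V = 0.847·2.220 − 0.82 − 0.22 = 0.840.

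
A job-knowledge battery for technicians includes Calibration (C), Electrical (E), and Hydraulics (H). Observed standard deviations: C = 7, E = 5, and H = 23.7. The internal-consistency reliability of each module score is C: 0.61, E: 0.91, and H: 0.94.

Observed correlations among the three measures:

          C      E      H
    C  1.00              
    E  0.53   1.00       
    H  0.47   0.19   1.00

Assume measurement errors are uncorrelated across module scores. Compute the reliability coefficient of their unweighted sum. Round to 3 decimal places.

0.937

Var(C+E+H) = 7² + 5² + 23.7² + 2·[7·5·0.53 + 7·23.7·0.47 + 5·23.7·0.19] = 635.69 + 238.076 = 873.766.
With uncorrelated errors the cross-covariances are all true-score covariance, so they carry over unchanged; only the diagonal terms shrink to ρᵢσᵢ².
True-score variance = [7²·0.61 + 5²·0.91 + 23.7²·0.94] + 238.076 = 580.629 + 238.076 = 818.705.
Reliability = 818.705 / 873.766 = 0.937.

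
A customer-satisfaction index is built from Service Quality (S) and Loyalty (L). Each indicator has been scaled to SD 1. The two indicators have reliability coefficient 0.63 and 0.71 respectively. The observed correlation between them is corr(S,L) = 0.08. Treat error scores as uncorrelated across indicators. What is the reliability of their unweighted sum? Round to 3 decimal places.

0.694

Var(S+L) = 2 + 2·[0.08] = 2 + 0.16 = 2.16.
Because errors are independent across components, Cov(Tᵢ,Tⱼ) = Cov(Xᵢ,Xⱼ); the off-diagonal part of the true-score variance is the same as above.
True-score variance = [0.63 + 0.71] + 0.16 = 1.34 + 0.16 = 1.5.
Reliability = 1.5 / 2.16 = 0.694.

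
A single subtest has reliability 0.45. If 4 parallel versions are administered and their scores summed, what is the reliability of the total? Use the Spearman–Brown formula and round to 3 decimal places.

ρ_k = kρ / (1 + (k−1)ρ) = 4·0.45 / (1 + 3·0.45) = 1.800 / 2.350 = 0.766.

0.766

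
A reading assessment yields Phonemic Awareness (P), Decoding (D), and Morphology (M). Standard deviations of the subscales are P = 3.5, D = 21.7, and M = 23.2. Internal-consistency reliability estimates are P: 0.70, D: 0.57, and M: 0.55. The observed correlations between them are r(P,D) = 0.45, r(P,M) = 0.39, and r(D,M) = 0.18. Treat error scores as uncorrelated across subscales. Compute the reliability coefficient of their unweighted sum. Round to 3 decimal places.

Var(P+D+M) = 3.5² + 21.7² + 23.2² + 2·[3.5·21.7·0.45 + 3.5·23.2·0.39 + 21.7·23.2·0.18] = 1021.38 + 312.929 = 1334.31.
With uncorrelated errors the cross-covariances are all true-score covariance, so they carry over unchanged; only the diagonal terms shrink to ρᵢσᵢ².
True-score variance = [3.5²·0.70 + 21.7²·0.57 + 23.2²·0.55] + 312.929 = 573.014 + 312.929 = 885.944.
Reliability = 885.944 / 1334.31 = 0.664.

0.664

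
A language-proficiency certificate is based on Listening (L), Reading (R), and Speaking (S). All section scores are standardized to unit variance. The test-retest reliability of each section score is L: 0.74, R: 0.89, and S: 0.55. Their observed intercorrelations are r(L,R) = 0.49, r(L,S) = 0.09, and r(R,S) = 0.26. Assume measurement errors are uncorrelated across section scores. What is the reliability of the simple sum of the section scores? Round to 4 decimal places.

0.8248

Var(L+R+S) = 3 + 2·[0.49 + 0.09 + 0.26] = 3 + 1.68 = 4.68.
With uncorrelated errors the cross-covariances are all true-score covariance, so they carry over unchanged; only the diagonal terms shrink to ρᵢσᵢ².
True-score variance = [0.74 + 0.89 + 0.55] + 1.68 = 2.18 + 1.68 = 3.86.
Reliability = 3.86 / 4.68 = 0.8248.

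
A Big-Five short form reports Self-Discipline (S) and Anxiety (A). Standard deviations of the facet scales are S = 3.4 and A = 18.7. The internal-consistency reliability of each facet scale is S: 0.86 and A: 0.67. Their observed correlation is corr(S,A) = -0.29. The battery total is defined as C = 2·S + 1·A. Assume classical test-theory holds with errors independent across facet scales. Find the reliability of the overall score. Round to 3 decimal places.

Var(C) = 2²·3.4² + 18.7² + 2·[2·3.4·18.7·(-0.29)] = 395.93 − 73.7528 = 322.177.
Under uncorrelated errors the observed covariances equal the true-score covariances, so only the own-variance terms attenuate.
True-score variance = [2²·3.4²·0.86 + 18.7²·0.67] − 73.7528 = 274.059 − 73.7528 = 200.306.
Reliability = 200.306 / 322.177 = 0.622.

0.622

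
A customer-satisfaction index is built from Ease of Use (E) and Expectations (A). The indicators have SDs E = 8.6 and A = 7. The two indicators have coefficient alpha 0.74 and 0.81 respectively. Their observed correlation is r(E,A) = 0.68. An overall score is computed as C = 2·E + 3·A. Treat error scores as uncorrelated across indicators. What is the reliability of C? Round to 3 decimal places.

0.869

Var(C) = 2²·8.6² + 3²·7² + 2·[6·8.6·7·0.68] = 736.84 + 491.232 = 1228.07.
With uncorrelated errors the cross-covariances are all true-score covariance, so they carry over unchanged; only the diagonal terms shrink to ρᵢσᵢ².
True-score variance = [2²·8.6²·0.74 + 3²·7²·0.81] + 491.232 = 576.132 + 491.232 = 1067.36.
Reliability = 1067.36 / 1228.07 = 0.869.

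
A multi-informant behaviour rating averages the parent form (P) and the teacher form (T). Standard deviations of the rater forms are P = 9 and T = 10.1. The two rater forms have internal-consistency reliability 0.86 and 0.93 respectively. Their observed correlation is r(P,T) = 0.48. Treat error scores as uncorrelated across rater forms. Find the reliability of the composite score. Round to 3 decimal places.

Var(P+T) = 9² + 10.1² + 2·[9·10.1·0.48] = 183.01 + 87.264 = 270.274.
Under uncorrelated errors the observed covariances equal the true-score covariances, so only the own-variance terms attenuate.
True-score variance = [9²·0.86 + 10.1²·0.93] + 87.264 = 164.529 + 87.264 = 251.793.
Reliability = 251.793 / 270.274 = 0.932.

0.932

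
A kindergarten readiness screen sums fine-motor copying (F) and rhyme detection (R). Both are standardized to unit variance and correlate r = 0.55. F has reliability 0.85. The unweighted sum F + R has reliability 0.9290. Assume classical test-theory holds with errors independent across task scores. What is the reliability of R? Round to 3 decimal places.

0.930

Var(F+R) = 2 + 2·0.55 = 3.100.
True-score variance = ρ_F + ρ_R + 2·0.55, so 0.9290 = (0.85 + ρ_R + 1.10) / 3.100.
ρ_R = 0.9290·3.100 − 0.85 − 1.10 = 0.930.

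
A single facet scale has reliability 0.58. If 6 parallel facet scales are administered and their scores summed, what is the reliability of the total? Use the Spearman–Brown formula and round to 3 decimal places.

0.892

ρ_k = kρ / (1 + (k−1)ρ) = 6·0.58 / (1 + 5·0.58) = 3.480 / 3.900 = 0.892.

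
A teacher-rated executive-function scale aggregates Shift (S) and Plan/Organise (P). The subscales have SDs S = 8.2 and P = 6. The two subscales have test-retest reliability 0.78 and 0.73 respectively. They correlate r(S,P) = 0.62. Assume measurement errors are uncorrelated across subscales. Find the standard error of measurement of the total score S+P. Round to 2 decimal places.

Var(total) = 103.24 + 61.008 = 164.248.
True-score variance = 78.7272 + 61.008 = 139.735, so reliability = 0.8508.
Error variance = 164.248 − 139.735 = 24.5128; SEM = √24.5128 = 4.95.

4.95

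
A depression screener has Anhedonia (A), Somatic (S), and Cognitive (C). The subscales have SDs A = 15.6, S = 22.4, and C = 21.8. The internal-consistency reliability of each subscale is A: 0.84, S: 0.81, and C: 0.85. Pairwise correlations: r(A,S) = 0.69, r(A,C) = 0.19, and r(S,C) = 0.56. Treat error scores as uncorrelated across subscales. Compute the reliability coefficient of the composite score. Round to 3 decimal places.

0.914

Var(A+S+C) = 15.6² + 22.4² + 21.8² + 2·[15.6·22.4·0.69 + 15.6·21.8·0.19 + 22.4·21.8·0.56] = 1220.36 + 1158.38 = 2378.74.
With uncorrelated errors the cross-covariances are all true-score covariance, so they carry over unchanged; only the diagonal terms shrink to ρᵢσᵢ².
True-score variance = [15.6²·0.84 + 22.4²·0.81 + 21.8²·0.85] + 1158.38 = 1014.8 + 1158.38 = 2173.18.
Reliability = 2173.18 / 2378.74 = 0.914.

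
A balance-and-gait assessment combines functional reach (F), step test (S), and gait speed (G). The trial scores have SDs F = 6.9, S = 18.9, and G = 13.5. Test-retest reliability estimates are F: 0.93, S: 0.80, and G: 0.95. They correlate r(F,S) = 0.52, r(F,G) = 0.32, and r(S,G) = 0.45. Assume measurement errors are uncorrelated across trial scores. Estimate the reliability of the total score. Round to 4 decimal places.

0.9171

Var(F+S+G) = 6.9² + 18.9² + 13.5² + 2·[6.9·18.9·0.52 + 6.9·13.5·0.32 + 18.9·13.5·0.45] = 587.07 + 424.877 = 1011.95.
With uncorrelated errors the cross-covariances are all true-score covariance, so they carry over unchanged; only the diagonal terms shrink to ρᵢσᵢ².
True-score variance = [6.9²·0.93 + 18.9²·0.80 + 13.5²·0.95] + 424.877 = 503.183 + 424.877 = 928.06.
Reliability = 928.06 / 1011.95 = 0.9171.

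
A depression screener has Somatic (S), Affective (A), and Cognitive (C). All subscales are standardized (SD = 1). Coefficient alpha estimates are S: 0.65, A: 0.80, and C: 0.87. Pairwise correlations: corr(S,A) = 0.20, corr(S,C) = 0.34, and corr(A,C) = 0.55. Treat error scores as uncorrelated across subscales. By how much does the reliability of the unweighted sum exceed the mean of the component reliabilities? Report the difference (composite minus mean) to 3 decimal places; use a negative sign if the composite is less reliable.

Var(sum) = 3 + 2.18 = 5.18; true-score variance = 2.32 + 2.18 = 4.5; composite reliability = 0.8687.
Mean component reliability = 0.7733.
Difference = 0.8687 − 0.7733 = 0.095.

0.095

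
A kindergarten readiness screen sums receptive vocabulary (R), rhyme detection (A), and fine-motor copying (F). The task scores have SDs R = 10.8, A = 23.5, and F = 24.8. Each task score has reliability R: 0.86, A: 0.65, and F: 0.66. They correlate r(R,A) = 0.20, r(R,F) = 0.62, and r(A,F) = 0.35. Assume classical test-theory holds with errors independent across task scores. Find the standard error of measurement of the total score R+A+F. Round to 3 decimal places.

20.463

Var(total) = 1283.93 + 841.602 = 2125.53.
True-score variance = 865.199 + 841.602 = 1706.8, so reliability = 0.8030.
Error variance = 2125.53 − 1706.8 = 418.731; SEM = √418.731 = 20.463.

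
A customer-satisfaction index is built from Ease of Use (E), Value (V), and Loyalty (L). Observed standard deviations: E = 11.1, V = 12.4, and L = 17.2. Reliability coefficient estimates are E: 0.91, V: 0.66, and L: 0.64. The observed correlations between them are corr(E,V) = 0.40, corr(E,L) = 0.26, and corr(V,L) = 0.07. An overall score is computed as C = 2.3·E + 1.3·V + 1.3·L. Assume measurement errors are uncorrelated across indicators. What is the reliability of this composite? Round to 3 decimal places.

0.843

Var(C) = 2.3²·11.1² + 1.3²·12.4² + 1.3²·17.2² + 2·[2.99·11.1·12.4·0.40 + 2.99·11.1·17.2·0.26 + 1.69·12.4·17.2·0.07] = 1411.6 + 676.539 = 2088.14.
With uncorrelated errors the cross-covariances are all true-score covariance, so they carry over unchanged; only the diagonal terms shrink to ρᵢσᵢ².
True-score variance = [2.3²·11.1²·0.91 + 1.3²·12.4²·0.66 + 1.3²·17.2²·0.64] + 676.539 = 1084.61 + 676.539 = 1761.14.
Reliability = 1761.14 / 2088.14 = 0.843.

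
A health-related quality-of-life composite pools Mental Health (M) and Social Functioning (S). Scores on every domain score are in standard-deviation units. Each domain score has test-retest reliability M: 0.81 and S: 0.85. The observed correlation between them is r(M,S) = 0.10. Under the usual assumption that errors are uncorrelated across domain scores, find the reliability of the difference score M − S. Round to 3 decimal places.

0.811

Var(M−S) = 1 + 1 − 2·0.10 = 2 − 0.2 = 1.8.
Under uncorrelated errors the observed covariances equal the true-score covariances, so only the own-variance terms attenuate.
True-score variance = [0.81 + 0.85] − 0.2 = 1.66 − 0.2 = 1.46.
Reliability = 1.46 / 1.8 = 0.811.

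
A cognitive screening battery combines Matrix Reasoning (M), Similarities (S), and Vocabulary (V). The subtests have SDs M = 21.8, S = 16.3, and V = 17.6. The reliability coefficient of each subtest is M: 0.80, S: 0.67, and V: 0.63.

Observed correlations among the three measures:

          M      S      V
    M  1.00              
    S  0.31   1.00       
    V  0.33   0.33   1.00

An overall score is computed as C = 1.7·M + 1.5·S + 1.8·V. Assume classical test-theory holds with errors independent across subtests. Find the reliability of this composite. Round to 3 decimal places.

Var(C) = 1.7²·21.8² + 1.5²·16.3² + 1.8²·17.6² + 2·[2.55·21.8·16.3·0.31 + 3.06·21.8·17.6·0.33 + 2.7·16.3·17.6·0.33] = 2974.87 + 1847.89 = 4822.76.
Because errors are independent across components, Cov(Tᵢ,Tⱼ) = Cov(Xᵢ,Xⱼ); the off-diagonal part of the true-score variance is the same as above.
True-score variance = [1.7²·21.8²·0.80 + 1.5²·16.3²·0.67 + 1.8²·17.6²·0.63] + 1847.89 = 2131.56 + 1847.89 = 3979.46.
Reliability = 3979.46 / 4822.76 = 0.825.

0.825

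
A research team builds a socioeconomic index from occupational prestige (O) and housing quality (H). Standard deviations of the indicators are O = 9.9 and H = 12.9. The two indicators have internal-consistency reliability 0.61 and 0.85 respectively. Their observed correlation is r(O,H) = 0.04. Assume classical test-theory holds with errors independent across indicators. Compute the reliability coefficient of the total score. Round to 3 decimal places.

0.770

Var(O+H) = 9.9² + 12.9² + 2·[9.9·12.9·0.04] = 264.42 + 10.2168 = 274.637.
Under uncorrelated errors the observed covariances equal the true-score covariances, so only the own-variance terms attenuate.
True-score variance = [9.9²·0.61 + 12.9²·0.85] + 10.2168 = 201.235 + 10.2168 = 211.451.
Reliability = 211.451 / 274.637 = 0.770.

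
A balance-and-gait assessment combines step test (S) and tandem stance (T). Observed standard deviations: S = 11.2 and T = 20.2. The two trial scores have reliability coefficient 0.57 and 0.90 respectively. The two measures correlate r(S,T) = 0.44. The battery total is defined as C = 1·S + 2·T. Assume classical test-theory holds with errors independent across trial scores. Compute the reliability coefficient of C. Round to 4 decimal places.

Var(C) = 11.2² + 2²·20.2² + 2·[2·11.2·20.2·0.44] = 1757.6 + 398.182 = 2155.78.
With uncorrelated errors the cross-covariances are all true-score covariance, so they carry over unchanged; only the diagonal terms shrink to ρᵢσᵢ².
True-score variance = [11.2²·0.57 + 2²·20.2²·0.90] + 398.182 = 1540.44 + 398.182 = 1938.63.
Reliability = 1938.63 / 2155.78 = 0.8993.

0.8993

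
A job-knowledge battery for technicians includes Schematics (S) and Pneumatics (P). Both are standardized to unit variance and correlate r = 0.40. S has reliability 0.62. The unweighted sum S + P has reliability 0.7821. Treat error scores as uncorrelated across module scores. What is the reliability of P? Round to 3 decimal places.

Var(S+P) = 2 + 2·0.40 = 2.800.
True-score variance = ρ_S + ρ_P + 2·0.40, so 0.7821 = (0.62 + ρ_P + 0.80) / 2.800.
ρ_P = 0.7821·2.800 − 0.62 − 0.80 = 0.770.

0.770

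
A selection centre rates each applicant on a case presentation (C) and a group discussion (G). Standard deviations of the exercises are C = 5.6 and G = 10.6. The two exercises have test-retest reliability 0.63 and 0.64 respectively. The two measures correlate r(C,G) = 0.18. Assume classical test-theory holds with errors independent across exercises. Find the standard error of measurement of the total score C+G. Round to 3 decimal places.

7.215

Var(total) = 143.72 + 21.3696 = 165.09.
True-score variance = 91.6672 + 21.3696 = 113.037, so reliability = 0.6847.
Error variance = 165.09 − 113.037 = 52.0528; SEM = √52.0528 = 7.215.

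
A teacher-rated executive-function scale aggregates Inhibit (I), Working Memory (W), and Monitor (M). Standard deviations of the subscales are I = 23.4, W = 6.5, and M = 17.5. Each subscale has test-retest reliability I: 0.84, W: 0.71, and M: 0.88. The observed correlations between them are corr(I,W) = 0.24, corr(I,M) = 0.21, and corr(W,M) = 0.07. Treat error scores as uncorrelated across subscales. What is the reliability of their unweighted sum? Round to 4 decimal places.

0.8819

Var(I+W+M) = 23.4² + 6.5² + 17.5² + 2·[23.4·6.5·0.24 + 23.4·17.5·0.21 + 6.5·17.5·0.07] = 896.06 + 260.923 = 1156.98.
Under uncorrelated errors the observed covariances equal the true-score covariances, so only the own-variance terms attenuate.
True-score variance = [23.4²·0.84 + 6.5²·0.71 + 17.5²·0.88] + 260.923 = 759.448 + 260.923 = 1020.37.
Reliability = 1020.37 / 1156.98 = 0.8819.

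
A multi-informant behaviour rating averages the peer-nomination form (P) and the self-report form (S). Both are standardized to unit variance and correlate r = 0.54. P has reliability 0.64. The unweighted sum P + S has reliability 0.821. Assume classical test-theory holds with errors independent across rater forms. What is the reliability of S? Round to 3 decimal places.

0.809

Var(P+S) = 2 + 2·0.54 = 3.080.
True-score variance = ρ_P + ρ_S + 2·0.54, so 0.821 = (0.64 + ρ_S + 1.08) / 3.080.
ρ_S = 0.821·3.080 − 0.64 − 1.08 = 0.809.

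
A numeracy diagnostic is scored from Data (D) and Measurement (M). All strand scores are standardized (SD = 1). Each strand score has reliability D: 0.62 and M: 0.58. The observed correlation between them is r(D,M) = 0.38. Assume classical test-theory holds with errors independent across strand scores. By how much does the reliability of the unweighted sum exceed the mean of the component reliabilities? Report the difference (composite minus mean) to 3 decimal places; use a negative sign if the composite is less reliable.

0.110

Var(sum) = 2 + 0.76 = 2.76; true-score variance = 1.2 + 0.76 = 1.96; composite reliability = 0.7101.
Mean component reliability = 0.6000.
Difference = 0.7101 − 0.6000 = 0.110.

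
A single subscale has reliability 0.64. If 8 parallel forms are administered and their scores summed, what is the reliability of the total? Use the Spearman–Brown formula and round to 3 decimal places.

ρ_k = kρ / (1 + (k−1)ρ) = 8·0.64 / (1 + 7·0.64) = 5.120 / 5.480 = 0.934.

0.934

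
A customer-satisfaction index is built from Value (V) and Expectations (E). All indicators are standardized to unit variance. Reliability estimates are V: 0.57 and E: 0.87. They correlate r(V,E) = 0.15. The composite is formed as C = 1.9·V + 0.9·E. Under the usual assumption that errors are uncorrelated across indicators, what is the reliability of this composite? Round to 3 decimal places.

0.664

Var(C) = 1.9² + 0.9² + 2·[1.71·0.15] = 4.42 + 0.513 = 4.933.
Because errors are independent across components, Cov(Tᵢ,Tⱼ) = Cov(Xᵢ,Xⱼ); the off-diagonal part of the true-score variance is the same as above.
True-score variance = [1.9²·0.57 + 0.9²·0.87] + 0.513 = 2.7624 + 0.513 = 3.2754.
Reliability = 3.2754 / 4.933 = 0.664.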